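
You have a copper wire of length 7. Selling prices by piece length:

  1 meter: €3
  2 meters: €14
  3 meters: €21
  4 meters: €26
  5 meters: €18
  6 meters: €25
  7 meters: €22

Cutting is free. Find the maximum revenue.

Build v[k] bottom-up: v[k] = max over allowed piece i of (p[i] + v[k−i]).
v[1] = 3
v[2] = max(3+3, 14+0) = 14
v[3] = max(3+14, 14+3, 21+0) = 21
v[4] = max(3+21, 14+14, 21+3, 26+0) = 28
v[5] = max(3+28, 14+21, 21+14, 26+3, 18+0) = 35
v[6] = max(3+35, 14+28, 21+21, 26+14, 18+3, 25+0) = 42
v[7] = max(3+42, 14+35, 21+28, …, 25+3, 22+0) = 49
One optimal cutting: 3 + 2 + 2 → €21 + €14 + €14 = €49.

49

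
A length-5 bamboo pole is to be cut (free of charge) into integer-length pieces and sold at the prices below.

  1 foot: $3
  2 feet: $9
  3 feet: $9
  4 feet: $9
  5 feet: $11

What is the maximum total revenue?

21

Build best[k] bottom-up: best[k] = max over allowed piece i of (p[i] + best[k−i]).
best[1] = 3
best[2] = max(3+3, 9+0) = 9
best[3] = max(3+9, 9+3, 9+0) = 12
best[4] = max(3+12, 9+9, 9+3, 9+0) = 18
best[5] = max(3+18, 9+12, 9+9, 9+3, 11+0) = 21
One optimal cutting: 2 + 2 + 1 → $9 + $9 + $3 = $21.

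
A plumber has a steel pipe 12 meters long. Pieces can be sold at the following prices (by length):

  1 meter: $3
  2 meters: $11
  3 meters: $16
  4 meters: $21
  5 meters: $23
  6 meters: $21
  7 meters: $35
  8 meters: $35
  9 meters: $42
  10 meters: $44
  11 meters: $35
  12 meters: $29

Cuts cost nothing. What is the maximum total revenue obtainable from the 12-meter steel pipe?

66

Build R[k] bottom-up: R[k] = max over allowed piece i of (p[i] + R[k−i]).
R[1] = 3
R[2] = 11
R[3] = 16
R[4] = 22  (first piece 2, then R[2]=11)
R[5] = 27  (first piece 2, then R[3]=16)
R[6] = 33  (first piece 2, then R[4]=22)
R[7] = 38  (first piece 2, then R[5]=27)
R[8] = 44  (first piece 2, then R[6]=33)
R[9] = 49  (first piece 2, then R[7]=38)
R[10] = 55  (first piece 2, then R[8]=44)
R[11] = 60  (first piece 2, then R[9]=49)
R[12] = 66  (first piece 2, then R[10]=55)
One optimal cutting: 2 + 2 + 2 + 2 + 2 + 2 → $11 + $11 + $11 + $11 + $11 + $11 = $66.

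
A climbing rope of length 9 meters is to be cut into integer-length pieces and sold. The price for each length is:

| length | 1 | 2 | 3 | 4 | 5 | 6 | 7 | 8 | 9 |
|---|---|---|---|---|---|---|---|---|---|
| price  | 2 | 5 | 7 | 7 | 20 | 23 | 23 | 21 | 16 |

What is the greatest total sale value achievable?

Build best[k] bottom-up: best[k] = max over allowed piece i of (p[i] + best[k−i]).
best[1] = 2
best[2] = 5
best[3] = 7  (first piece 1, then best[2]=5)
best[4] = 10  (first piece 2, then best[2]=5)
best[5] = 20
best[6] = 23
best[7] = 25  (first piece 1, then best[6]=23)
best[8] = 28  (first piece 2, then best[6]=23)
best[9] = 30  (first piece 1, then best[8]=28)
One optimal cutting: 6 + 2 + 1 → €23 + €5 + €2 = €30.

30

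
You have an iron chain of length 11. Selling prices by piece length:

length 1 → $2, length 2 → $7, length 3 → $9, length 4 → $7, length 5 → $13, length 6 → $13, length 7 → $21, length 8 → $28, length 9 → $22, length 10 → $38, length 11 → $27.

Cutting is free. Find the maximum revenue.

Build v[k] bottom-up: v[k] = max over allowed piece i of (p[i] + v[k−i]).
v[1] = 2
v[2] = max(2+2, 7+0) = 7
v[3] = max(2+7, 7+2, 9+0) = 9
v[4] = max(2+9, 7+7, 9+2, 7+0) = 14
v[5] = max(2+14, 7+9, 9+7, 7+2, 13+0) = 16
v[6] = max(2+16, 7+14, 9+9, 7+7, 13+2, 13+0) = 21
v[7] = max(2+21, 7+16, 9+14, …, 13+2, 21+0) = 23
v[8] = max(2+23, 7+21, 9+16, …, 21+2, 28+0) = 28
v[9] = max(2+28, 7+23, 9+21, …, 28+2, 22+0) = 30
v[10] = max(2+30, 7+28, 9+23, …, 22+2, 38+0) = 38
v[11] = max(2+38, 7+30, 9+28, …, 38+2, 27+0) = 40
One optimal cutting: 10 + 1 → $38 + $2 = $40.

40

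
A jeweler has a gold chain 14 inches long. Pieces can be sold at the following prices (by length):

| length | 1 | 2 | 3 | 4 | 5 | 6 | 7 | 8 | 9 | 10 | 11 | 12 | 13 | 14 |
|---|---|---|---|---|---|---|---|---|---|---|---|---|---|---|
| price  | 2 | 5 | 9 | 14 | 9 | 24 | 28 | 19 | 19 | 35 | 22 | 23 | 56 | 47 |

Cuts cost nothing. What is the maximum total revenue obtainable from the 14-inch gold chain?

58

Consider every possible first cut. best[k] is the best of p[i]+best[k−i] over all sellable i≤k.
best[1] = 2
best[2] = max(2+2, 5+0) = 5
best[3] = max(2+5, 5+2, 9+0) = 9
best[4] = max(2+9, 5+5, 9+2, 14+0) = 14
best[5] = max(2+14, 5+9, 9+5, 14+2, 9+0) = 16
best[6] = max(2+16, 5+14, 9+9, 14+5, 9+2, 24+0) = 24
best[7] = max(2+24, 5+16, 9+14, …, 24+2, 28+0) = 28
best[8] = max(2+28, 5+24, 9+16, …, 28+2, 19+0) = 30
best[9] = max(2+30, 5+28, 9+24, …, 19+2, 19+0) = 33
best[10] = max(2+33, 5+30, 9+28, …, 19+2, 35+0) = 38
best[11] = max(2+38, 5+33, 9+30, …, 35+2, 22+0) = 42
best[12] = max(2+42, 5+38, 9+33, …, 22+2, 23+0) = 48
best[13] = max(2+48, 5+42, 9+38, …, 23+2, 56+0) = 56
best[14] = max(2+56, 5+48, 9+42, …, 56+2, 47+0) = 58
One optimal cutting: 13 + 1 → $56 + $2 = $58.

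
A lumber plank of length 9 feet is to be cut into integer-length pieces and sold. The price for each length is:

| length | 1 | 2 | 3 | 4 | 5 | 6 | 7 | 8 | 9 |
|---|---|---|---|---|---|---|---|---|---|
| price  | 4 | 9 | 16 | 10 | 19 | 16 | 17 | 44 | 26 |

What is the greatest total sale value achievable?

48

Let v[k] be the best obtainable value from length k. For each k, try every first piece i and keep the best of price[i] + v[k−i].
v[1] = 4
v[2] = max(4+4, 9+0) = 9
v[3] = max(4+9, 9+4, 16+0) = 16
v[4] = max(4+16, 9+9, 16+4, 10+0) = 20
v[5] = max(4+20, 9+16, 16+9, 10+4, 19+0) = 25
v[6] = max(4+25, 9+20, 16+16, 10+9, 19+4, 16+0) = 32
v[7] = max(4+32, 9+25, 16+20, …, 16+4, 17+0) = 36
v[8] = max(4+36, 9+32, 16+25, …, 17+4, 44+0) = 44
v[9] = max(4+44, 9+36, 16+32, …, 44+4, 26+0) = 48
One optimal cutting: 8 + 1 → $44 + $4 = $48.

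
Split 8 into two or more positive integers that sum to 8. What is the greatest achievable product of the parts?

18

Fill prod[k] for k=2..8: at each k try every first piece i and multiply by the better of (k−i) uncut or prod[k−i].
prod[2] = 1·max(1,0) = 1·1 = 1
prod[3] = max(1·2, 2·1) = 2
prod[4] = max(1·3, 2·2, 3·1) = 4
prod[5] = max(1·4, 2·3, 3·2, 4·1) = 6
prod[6] = max(1·6, 2·4, 3·3, 4·2, 5·1) = 9
prod[7] = max(1·9, 2·6, 3·4, 4·3, 5·2, 6·1) = 12
prod[8] = max(1·12, 2·9, 3·6, …, 6·2, 7·1) = 18
One optimal split: 3 + 3 + 2; product 3·3·2 = 18.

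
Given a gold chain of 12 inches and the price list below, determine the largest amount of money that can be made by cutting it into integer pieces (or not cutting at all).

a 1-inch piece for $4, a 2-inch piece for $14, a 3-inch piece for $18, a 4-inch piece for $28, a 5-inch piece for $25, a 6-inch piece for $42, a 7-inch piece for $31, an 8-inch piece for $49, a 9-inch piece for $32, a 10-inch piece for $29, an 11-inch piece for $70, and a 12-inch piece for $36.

84

Let v[k] be the best obtainable value from length k. For each k, try every first piece i and keep the best of price[i] + v[k−i].
v[1] = 4
v[2] = 14
v[3] = 18  (first piece 1, then v[2]=14)
v[4] = 28  (first piece 2, then v[2]=14)
v[5] = 32  (first piece 1, then v[4]=28)
v[6] = 42  (first piece 2, then v[4]=28)
v[7] = 46  (first piece 1, then v[6]=42)
v[8] = 56  (first piece 2, then v[6]=42)
v[9] = 60  (first piece 1, then v[8]=56)
v[10] = 70  (first piece 2, then v[8]=56)
v[11] = 74  (first piece 1, then v[10]=70)
v[12] = 84  (first piece 2, then v[10]=70)
One optimal cutting: 2 + 2 + 2 + 2 + 2 + 2 → $14 + $14 + $14 + $14 + $14 + $14 = $84.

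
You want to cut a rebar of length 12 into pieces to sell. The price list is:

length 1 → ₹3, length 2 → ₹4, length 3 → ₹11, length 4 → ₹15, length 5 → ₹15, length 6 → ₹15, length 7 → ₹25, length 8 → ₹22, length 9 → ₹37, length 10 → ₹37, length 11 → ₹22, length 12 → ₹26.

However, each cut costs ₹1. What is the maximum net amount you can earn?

47

Build net[k] bottom-up: net[k] = max over allowed piece i of (p[i] + net[k−i]) − 1 per cut.
net[1] = 3
net[2] = 5  (first piece 1, then net[1]=3)
net[3] = 11
net[4] = 15
net[5] = 17  (first piece 1, then net[4]=15)
net[6] = 21  (first piece 3, then net[3]=11)
net[7] = 25  (first piece 3, then net[4]=15)
net[8] = 29  (first piece 4, then net[4]=15)
net[9] = 37
net[10] = 39  (first piece 1, then net[9]=37)
net[11] = 41  (first piece 1, then net[10]=39)
net[12] = 47  (first piece 3, then net[9]=37)
One optimal plan: pieces 9 + 3 (1 cut) → ₹48 − ₹1 = ₹47.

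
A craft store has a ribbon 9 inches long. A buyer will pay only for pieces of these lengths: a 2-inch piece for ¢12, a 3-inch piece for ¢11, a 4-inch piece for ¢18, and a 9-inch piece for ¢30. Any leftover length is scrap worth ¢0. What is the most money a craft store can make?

48

Build r[k] bottom-up: r[k] = max over allowed piece i of (p[i] + r[k−i]).
r[1] = 0
r[2] = 12
r[3] = 12
r[4] = 24  (first piece 2, then r[2]=12)
r[5] = 24
r[6] = 36  (first piece 2, then r[4]=24)
r[7] = 36
r[8] = 48  (first piece 2, then r[6]=36)
r[9] = 48
One optimal cutting: pieces 2 + 2 + 2 + 2 with 1 inch of scrap → ¢48.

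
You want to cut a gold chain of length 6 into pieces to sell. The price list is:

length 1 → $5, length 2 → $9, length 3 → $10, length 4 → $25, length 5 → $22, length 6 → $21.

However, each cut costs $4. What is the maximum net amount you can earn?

30

Consider every possible first cut. net[k] is the best of p[i]+net[k−i] over all sellable i≤k, charging 4 whenever i<k.
net[1] = 5
net[2] = max(5+5-4, 9+0) = 9
net[3] = max(5+9-4, 9+5-4, 10+0) = 10
net[4] = max(5+10-4, 9+9-4, 10+5-4, 25+0) = 25
net[5] = max(5+25-4, 9+10-4, 10+9-4, 25+5-4, 22+0) = 26
net[6] = max(5+26-4, 9+25-4, 10+10-4, 25+9-4, 22+5-4, 21+0) = 30
One optimal plan: pieces 4 + 2 (1 cut) → $34 − $4 = $30.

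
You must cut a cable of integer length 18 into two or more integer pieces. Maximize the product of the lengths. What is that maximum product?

Fill f[k] for k=2..18: at each k try every first piece i and multiply by the better of (k−i) uncut or f[k−i].
Small cases: f[2]=1, f[3]=2, f[4]=4, f[5]=6, f[6]=9, f[7]=12, f[8]=18, f[9]=27, f[10]=36, f[11]=54, f[12]=81.
f[13] = max(1*81, 2*54, 3*36, …, 11*2, 12*1) = 108
f[14] = max(1*108, 2*81, 3*54, …, 12*2, 13*1) = 162
f[15] = max(1*162, 2*108, 3*81, …, 13*2, 14*1) = 243
f[16] = max(1*243, 2*162, 3*108, …, 14*2, 15*1) = 324
f[17] = max(1*324, 2*243, 3*162, …, 15*2, 16*1) = 486
f[18] = max(1*486, 2*324, 3*243, …, 16*2, 17*1) = 729
One optimal split: 3 + 3 + 3 + 3 + 3 + 3; product 3*3*3*3*3*3 = 729.

729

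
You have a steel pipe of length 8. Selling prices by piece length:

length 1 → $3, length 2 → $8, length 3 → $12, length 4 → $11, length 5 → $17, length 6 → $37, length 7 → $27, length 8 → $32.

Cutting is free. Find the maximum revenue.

Consider every possible first cut. v[k] is the best of p[i]+v[k−i] over all sellable i≤k.
v[1] = 3
v[2] = max(3+3, 8+0) = 8
v[3] = max(3+8, 8+3, 12+0) = 12
v[4] = max(3+12, 8+8, 12+3, 11+0) = 16
v[5] = max(3+16, 8+12, 12+8, 11+3, 17+0) = 20
v[6] = max(3+20, 8+16, 12+12, 11+8, 17+3, 37+0) = 37
v[7] = max(3+37, 8+20, 12+16, …, 37+3, 27+0) = 40
v[8] = max(3+40, 8+37, 12+20, …, 27+3, 32+0) = 45
One optimal cutting: 6 + 2 → $37 + $8 = $45.

45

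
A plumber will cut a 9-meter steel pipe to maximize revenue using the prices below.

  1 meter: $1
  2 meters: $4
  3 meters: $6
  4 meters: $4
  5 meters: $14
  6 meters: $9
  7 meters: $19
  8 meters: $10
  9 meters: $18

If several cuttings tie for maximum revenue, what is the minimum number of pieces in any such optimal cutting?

2

Build r[k] bottom-up: r[k] = max over allowed piece i of (p[i] + r[k−i]).
r[1] = 1
r[2] = max(1+1, 4+0) = 4
r[3] = max(1+4, 4+1, 6+0) = 6
r[4] = max(1+6, 4+4, 6+1, 4+0) = 8
r[5] = max(1+8, 4+6, 6+4, 4+1, 14+0) = 14
r[6] = max(1+14, 4+8, 6+6, 4+4, 14+1, 9+0) = 15
r[7] = max(1+15, 4+14, 6+8, …, 9+1, 19+0) = 19
r[8] = max(1+19, 4+15, 6+14, …, 19+1, 10+0) = 20
r[9] = max(1+20, 4+19, 6+15, …, 10+1, 18+0) = 23
Maximum revenue is $23.
Now minimize piece count subject to staying optimal: for each k, pieces[k] = 1 + min over i with p[i]+r[k−i]=r[k] of pieces[k−i].
pieces[6] = 2
pieces[7] = 1
pieces[8] = 2
pieces[9] = 2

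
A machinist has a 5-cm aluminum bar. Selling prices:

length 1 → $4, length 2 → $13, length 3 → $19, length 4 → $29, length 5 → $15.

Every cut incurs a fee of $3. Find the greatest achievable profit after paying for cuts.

30

Build net[k] bottom-up: net[k] = max over allowed piece i of (p[i] + net[k−i]) − 3 per cut.
net[1] = 4
net[2] = max(4+4-3, 13+0) = 13
net[3] = max(4+13-3, 13+4-3, 19+0) = 19
net[4] = max(4+19-3, 13+13-3, 19+4-3, 29+0) = 29
net[5] = max(4+29-3, 13+19-3, 19+13-3, 29+4-3, 15+0) = 30
One optimal plan: pieces 4 + 1 (1 cut) → $33 − $3 = $30.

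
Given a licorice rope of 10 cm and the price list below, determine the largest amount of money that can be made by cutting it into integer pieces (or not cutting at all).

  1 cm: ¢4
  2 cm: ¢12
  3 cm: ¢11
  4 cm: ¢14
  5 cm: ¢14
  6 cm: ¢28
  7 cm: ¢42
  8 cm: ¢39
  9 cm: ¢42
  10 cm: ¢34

60

Build best[k] bottom-up: best[k] = max over allowed piece i of (p[i] + best[k−i]).
best[1] = 4
best[2] = max(4+4, 12+0) = 12
best[3] = max(4+12, 12+4, 11+0) = 16
best[4] = max(4+16, 12+12, 11+4, 14+0) = 24
best[5] = max(4+24, 12+16, 11+12, 14+4, 14+0) = 28
best[6] = max(4+28, 12+24, 11+16, 14+12, 14+4, 28+0) = 36
best[7] = max(4+36, 12+28, 11+24, …, 28+4, 42+0) = 42
best[8] = max(4+42, 12+36, 11+28, …, 42+4, 39+0) = 48
best[9] = max(4+48, 12+42, 11+36, …, 39+4, 42+0) = 54
best[10] = max(4+54, 12+48, 11+42, …, 42+4, 34+0) = 60
One optimal cutting: 2 + 2 + 2 + 2 + 2 → ¢12 + ¢12 + ¢12 + ¢12 + ¢12 = ¢60.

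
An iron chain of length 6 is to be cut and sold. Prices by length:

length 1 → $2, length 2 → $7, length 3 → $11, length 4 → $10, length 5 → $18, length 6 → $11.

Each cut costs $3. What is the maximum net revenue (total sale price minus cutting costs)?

19

Build r[k] bottom-up: r[k] = max over allowed piece i of (p[i] + r[k−i]) − 3 per cut.
r[1] = 2
r[2] = 7
r[3] = 11
r[4] = 11  (first piece 2, then r[2]=7)
r[5] = 18
r[6] = 19  (first piece 3, then r[3]=11)
One optimal plan: pieces 3 + 3 (1 cut) → $22 − $3 = $19.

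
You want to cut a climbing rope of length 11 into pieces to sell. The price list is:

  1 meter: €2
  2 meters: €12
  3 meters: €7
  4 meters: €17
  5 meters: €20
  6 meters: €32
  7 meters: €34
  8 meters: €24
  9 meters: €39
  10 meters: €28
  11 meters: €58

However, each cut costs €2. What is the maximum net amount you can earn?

58

Consider every possible first cut. v[k] is the best of p[i]+v[k−i] over all sellable i≤k, charging 2 whenever i<k.
v[1] = 2
v[2] = 12
v[3] = 12  (first piece 1, then v[2]=12)
v[4] = 22  (first piece 2, then v[2]=12)
v[5] = 22  (first piece 1, then v[4]=22)
v[6] = 32  (first piece 2, then v[4]=22)
v[7] = 34
v[8] = 42  (first piece 2, then v[6]=32)
v[9] = 44  (first piece 2, then v[7]=34)
v[10] = 52  (first piece 2, then v[8]=42)
v[11] = 58
Best is to make no cuts and sell whole for €58.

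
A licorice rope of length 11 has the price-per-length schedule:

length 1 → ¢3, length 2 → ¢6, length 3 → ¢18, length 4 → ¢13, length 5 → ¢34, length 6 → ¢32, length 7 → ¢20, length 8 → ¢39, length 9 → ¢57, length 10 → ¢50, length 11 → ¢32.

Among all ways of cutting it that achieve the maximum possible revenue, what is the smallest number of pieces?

3

Build r[k] bottom-up: r[k] = max over allowed piece i of (p[i] + r[k−i]).
r[1] = 3
r[2] = max(3+3, 6+0) = 6
r[3] = max(3+6, 6+3, 18+0) = 18
r[4] = max(3+18, 6+6, 18+3, 13+0) = 21
r[5] = max(3+21, 6+18, 18+6, 13+3, 34+0) = 34
r[6] = max(3+34, 6+21, 18+18, 13+6, 34+3, 32+0) = 37
r[7] = max(3+37, 6+34, 18+21, …, 32+3, 20+0) = 40
r[8] = max(3+40, 6+37, 18+34, …, 20+3, 39+0) = 52
r[9] = max(3+52, 6+40, 18+37, …, 39+3, 57+0) = 57
r[10] = max(3+57, 6+52, 18+40, …, 57+3, 50+0) = 68
r[11] = max(3+68, 6+57, 18+52, …, 50+3, 32+0) = 71
Maximum revenue is ¢71.
Now minimize piece count subject to staying optimal: for each k, pieces[k] = 1 + min over i with p[i]+r[k−i]=r[k] of pieces[k−i].
pieces[8] = 2
pieces[9] = 1
pieces[10] = 2
pieces[11] = 3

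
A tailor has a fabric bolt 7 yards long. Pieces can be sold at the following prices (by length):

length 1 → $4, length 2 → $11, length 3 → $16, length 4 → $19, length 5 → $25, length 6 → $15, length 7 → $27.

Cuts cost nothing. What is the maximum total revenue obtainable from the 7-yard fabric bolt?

Let R[k] be the best obtainable value from length k. For each k, try every first piece i and keep the best of price[i] + R[k−i].
R[1] = 4
R[2] = 11
R[3] = 16
R[4] = 22  (first piece 2, then R[2]=11)
R[5] = 27  (first piece 2, then R[3]=16)
R[6] = 33  (first piece 2, then R[4]=22)
R[7] = 38  (first piece 2, then R[5]=27)
One optimal cutting: 3 + 2 + 2 → $16 + $11 + $11 = $38.

38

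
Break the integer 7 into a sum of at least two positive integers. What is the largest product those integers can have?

Let m[k] be the best product for length k (with at least one cut). For each first piece i, the rest contributes max(k−i, m[k−i]).
m[2] = 1×max(1,0) = 1×1 = 1
m[3] = 1×max(2,1) = 1×2 = 2
m[4] = 2×max(2,1) = 2×2 = 4
m[5] = 2×max(3,2) = 2×3 = 6
m[6] = 3×max(3,2) = 3×3 = 9
m[7] = 2×max(5,6) = 2×6 = 12
One optimal split: 3 + 2 + 2; product 3×2×2 = 12.

12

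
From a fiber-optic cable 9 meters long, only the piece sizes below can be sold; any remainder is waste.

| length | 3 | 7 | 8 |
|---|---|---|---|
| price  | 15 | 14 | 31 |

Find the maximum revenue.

45

Let best[k] be the best obtainable value from length k. For each k, try every first piece i and keep the best of price[i] + best[k−i].
best[1] = 0
best[2] = 0
best[3] = 15
best[4] = 15
best[5] = 15
best[6] = 30  (first piece 3, then best[3]=15)
best[7] = max(15+15, 14+0) = 30
best[8] = max(15+15, 14+0, 31+0) = 31
best[9] = max(15+30, 14+0, 31+0) = 45
One optimal cutting: 3 + 3 + 3 → $45.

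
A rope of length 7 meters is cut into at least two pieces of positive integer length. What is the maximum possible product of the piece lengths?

12

Define f[k] = max over 1≤i<k of i · max(k−i, f[k−i]); the inner max lets the remainder stay uncut if that's better.
Small cases: f[2]=1.
f[3] = 1×max(2,1) = 1×2 = 2
f[4] = 2×max(2,1) = 2×2 = 4
f[5] = 2×max(3,2) = 2×3 = 6
f[6] = 3×max(3,2) = 3×3 = 9
f[7] = 2×max(5,6) = 2×6 = 12
One optimal split: 3 + 2 + 2; product 3×2×2 = 12.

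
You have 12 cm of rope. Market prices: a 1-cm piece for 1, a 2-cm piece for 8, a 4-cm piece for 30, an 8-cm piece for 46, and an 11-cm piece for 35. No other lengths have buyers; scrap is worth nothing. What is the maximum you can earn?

Let r[k] be the best obtainable value from length k. For each k, try every first piece i and keep the best of price[i] + r[k−i].
r[1] = 1
r[2] = max(1+1, 8+0) = 8
r[3] = max(1+8, 8+1) = 9
r[4] = max(1+9, 8+8, 30+0) = 30
r[5] = max(1+30, 8+9, 30+1) = 31
r[6] = max(1+31, 8+30, 30+8) = 38
r[7] = max(1+38, 8+31, 30+9) = 39
r[8] = max(1+39, 8+38, 30+30, 46+0) = 60
r[9] = max(1+60, 8+39, 30+31, 46+1) = 61
r[10] = max(1+61, 8+60, 30+38, 46+8) = 68
r[11] = max(1+68, 8+61, 30+39, 46+9, 35+0) = 69
r[12] = max(1+69, 8+68, 30+60, 46+30, 35+1) = 90
One optimal cutting: 4 + 4 + 4 → 90.

90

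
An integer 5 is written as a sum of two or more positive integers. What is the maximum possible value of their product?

6

Let prod[k] be the best product for length k (with at least one cut). For each first piece i, the rest contributes max(k−i, prod[k−i]).
prod[2] = 1*max(1,0) = 1*1 = 1
prod[3] = max(1*2, 2*1) = 2
prod[4] = max(1*3, 2*2, 3*1) = 4
prod[5] = max(1*4, 2*3, 3*2, 4*1) = 6
One optimal split: 3 + 2; product 3*2 = 6.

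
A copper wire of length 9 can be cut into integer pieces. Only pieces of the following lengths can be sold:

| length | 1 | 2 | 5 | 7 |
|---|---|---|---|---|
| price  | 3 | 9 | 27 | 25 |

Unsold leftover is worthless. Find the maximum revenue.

45

Consider every possible first cut. f[k] is the best of p[i]+f[k−i] over all sellable i≤k.
f[1] = 3
f[2] = max(3+3, 9+0) = 9
f[3] = max(3+9, 9+3) = 12
f[4] = max(3+12, 9+9) = 18
f[5] = max(3+18, 9+12, 27+0) = 27
f[6] = max(3+27, 9+18, 27+3) = 30
f[7] = max(3+30, 9+27, 27+9, 25+0) = 36
f[8] = max(3+36, 9+30, 27+12, 25+3) = 39
f[9] = max(3+39, 9+36, 27+18, 25+9) = 45
One optimal cutting: 5 + 2 + 2 → €45.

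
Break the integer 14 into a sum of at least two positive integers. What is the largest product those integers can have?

162

Fill P[k] for k=2..14: at each k try every first piece i and multiply by the better of (k−i) uncut or P[k−i].
P[2] = 1·max(1,0) = 1·1 = 1
P[3] = 1·max(2,1) = 1·2 = 2
P[4] = 2·max(2,1) = 2·2 = 4
P[5] = 2·max(3,2) = 2·3 = 6
P[6] = 3·max(3,2) = 3·3 = 9
P[7] = 2·max(5,6) = 2·6 = 12
P[8] = 2·max(6,9) = 2·9 = 18
P[9] = 3·max(6,9) = 3·9 = 27
P[10] = 2·max(8,18) = 2·18 = 36
P[11] = 2·max(9,27) = 2·27 = 54
P[12] = 3·max(9,27) = 3·27 = 81
P[13] = 2·max(11,54) = 2·54 = 108
P[14] = 2·max(12,81) = 2·81 = 162
One optimal split: 3 + 3 + 3 + 3 + 2; product 3·3·3·3·2 = 162.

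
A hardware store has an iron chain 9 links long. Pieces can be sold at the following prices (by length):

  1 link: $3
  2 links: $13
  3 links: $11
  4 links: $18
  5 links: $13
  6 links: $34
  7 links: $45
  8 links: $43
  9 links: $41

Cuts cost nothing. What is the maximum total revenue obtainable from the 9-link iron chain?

58

Consider every possible first cut. R[k] is the best of p[i]+R[k−i] over all sellable i≤k.
R[1] = 3
R[2] = max(3+3, 13+0) = 13
R[3] = max(3+13, 13+3, 11+0) = 16
R[4] = max(3+16, 13+13, 11+3, 18+0) = 26
R[5] = max(3+26, 13+16, 11+13, 18+3, 13+0) = 29
R[6] = max(3+29, 13+26, 11+16, 18+13, 13+3, 34+0) = 39
R[7] = max(3+39, 13+29, 11+26, …, 34+3, 45+0) = 45
R[8] = max(3+45, 13+39, 11+29, …, 45+3, 43+0) = 52
R[9] = max(3+52, 13+45, 11+39, …, 43+3, 41+0) = 58
One optimal cutting: 7 + 2 → $45 + $13 = $58.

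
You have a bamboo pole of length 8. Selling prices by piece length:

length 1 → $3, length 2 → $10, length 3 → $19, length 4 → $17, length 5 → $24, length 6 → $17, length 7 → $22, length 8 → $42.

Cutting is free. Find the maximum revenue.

Build R[k] bottom-up: R[k] = max over allowed piece i of (p[i] + R[k−i]).
R[1] = 3
R[2] = max(3+3, 10+0) = 10
R[3] = max(3+10, 10+3, 19+0) = 19
R[4] = max(3+19, 10+10, 19+3, 17+0) = 22
R[5] = max(3+22, 10+19, 19+10, 17+3, 24+0) = 29
R[6] = max(3+29, 10+22, 19+19, 17+10, 24+3, 17+0) = 38
R[7] = max(3+38, 10+29, 19+22, …, 17+3, 22+0) = 41
R[8] = max(3+41, 10+38, 19+29, …, 22+3, 42+0) = 48
One optimal cutting: 3 + 3 + 2 → $19 + $19 + $10 = $48.

48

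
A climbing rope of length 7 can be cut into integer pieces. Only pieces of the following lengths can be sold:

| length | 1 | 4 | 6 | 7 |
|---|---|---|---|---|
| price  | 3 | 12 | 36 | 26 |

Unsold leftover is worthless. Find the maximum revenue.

Let best[k] be the best obtainable value from length k. For each k, try every first piece i and keep the best of price[i] + best[k−i].
best[1] = 3
best[2] = 6  (first piece 1, then best[1]=3)
best[3] = 9  (first piece 1, then best[2]=6)
best[4] = 12  (first piece 1, then best[3]=9)
best[5] = 15  (first piece 1, then best[4]=12)
best[6] = 36
best[7] = 39  (first piece 1, then best[6]=36)
One optimal cutting: 6 + 1 → €39.

39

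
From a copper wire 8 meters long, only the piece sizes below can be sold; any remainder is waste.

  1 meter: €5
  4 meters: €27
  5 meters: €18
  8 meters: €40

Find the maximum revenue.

Let r[k] be the best obtainable value from length k. For each k, try every first piece i and keep the best of price[i] + r[k−i].
r[1] = 5
r[2] = 10  (first piece 1, then r[1]=5)
r[3] = 15  (first piece 1, then r[2]=10)
r[4] = 27
r[5] = 32  (first piece 1, then r[4]=27)
r[6] = 37  (first piece 1, then r[5]=32)
r[7] = 42  (first piece 1, then r[6]=37)
r[8] = 54  (first piece 4, then r[4]=27)
One optimal cutting: 4 + 4 → €54.

54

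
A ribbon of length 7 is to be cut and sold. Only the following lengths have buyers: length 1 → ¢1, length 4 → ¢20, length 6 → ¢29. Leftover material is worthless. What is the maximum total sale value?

Build best[k] bottom-up: best[k] = max over allowed piece i of (p[i] + best[k−i]).
best[1] = 1
best[2] = 2  (first piece 1, then best[1]=1)
best[3] = 3  (first piece 1, then best[2]=2)
best[4] = max(1+3, 20+0) = 20
best[5] = max(1+20, 20+1) = 21
best[6] = max(1+21, 20+2, 29+0) = 29
best[7] = max(1+29, 20+3, 29+1) = 30
One optimal cutting: 6 + 1 → ¢30.

30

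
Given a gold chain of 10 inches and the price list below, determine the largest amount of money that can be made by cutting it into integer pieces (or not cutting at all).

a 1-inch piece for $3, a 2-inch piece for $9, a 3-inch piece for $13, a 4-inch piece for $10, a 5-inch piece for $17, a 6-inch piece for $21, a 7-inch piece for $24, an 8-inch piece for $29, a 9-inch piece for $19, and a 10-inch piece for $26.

Let v[k] be the best obtainable value from length k. For each k, try every first piece i and keep the best of price[i] + v[k−i].
v[1] = 3
v[2] = max(3+3, 9+0) = 9
v[3] = max(3+9, 9+3, 13+0) = 13
v[4] = max(3+13, 9+9, 13+3, 10+0) = 18
v[5] = max(3+18, 9+13, 13+9, 10+3, 17+0) = 22
v[6] = max(3+22, 9+18, 13+13, 10+9, 17+3, 21+0) = 27
v[7] = max(3+27, 9+22, 13+18, …, 21+3, 24+0) = 31
v[8] = max(3+31, 9+27, 13+22, …, 24+3, 29+0) = 36
v[9] = max(3+36, 9+31, 13+27, …, 29+3, 19+0) = 40
v[10] = max(3+40, 9+36, 13+31, …, 19+3, 26+0) = 45
One optimal cutting: 2 + 2 + 2 + 2 + 2 → $9 + $9 + $9 + $9 + $9 = $45.

45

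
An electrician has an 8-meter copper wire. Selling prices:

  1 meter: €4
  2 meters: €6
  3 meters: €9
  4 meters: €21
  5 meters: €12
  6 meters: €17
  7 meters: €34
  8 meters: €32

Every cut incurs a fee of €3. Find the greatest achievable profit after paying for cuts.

Let r[k] be the best obtainable value from length k. For each k, try every first piece i and keep the best of price[i] + r[k−i] minus the 3 cut fee when i<k.
r[1] = 4
r[2] = 6
r[3] = 9
r[4] = 21
r[5] = 22  (first piece 1, then r[4]=21)
r[6] = 24  (first piece 2, then r[4]=21)
r[7] = 34
r[8] = 39  (first piece 4, then r[4]=21)
One optimal plan: pieces 4 + 4 (1 cut) → €42 − €3 = €39.

39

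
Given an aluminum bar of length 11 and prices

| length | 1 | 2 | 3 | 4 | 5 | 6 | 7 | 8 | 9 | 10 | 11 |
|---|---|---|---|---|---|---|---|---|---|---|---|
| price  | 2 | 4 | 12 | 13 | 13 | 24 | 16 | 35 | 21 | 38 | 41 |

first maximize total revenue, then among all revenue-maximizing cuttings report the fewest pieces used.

2

Let r[k] be the best obtainable value from length k. For each k, try every first piece i and keep the best of price[i] + r[k−i].
r[1] = 2
r[2] = 4  (first piece 1, then r[1]=2)
r[3] = 12
r[4] = 14  (first piece 1, then r[3]=12)
r[5] = 16  (first piece 1, then r[4]=14)
r[6] = 24  (first piece 3, then r[3]=12)
r[7] = 26  (first piece 1, then r[6]=24)
r[8] = 35
r[9] = 37  (first piece 1, then r[8]=35)
r[10] = 39  (first piece 1, then r[9]=37)
r[11] = 47  (first piece 3, then r[8]=35)
Maximum revenue is $47.
Now minimize piece count subject to staying optimal: for each k, pieces[k] = 1 + min over i with p[i]+r[k−i]=r[k] of pieces[k−i].
pieces[8] = 1
pieces[9] = 2
pieces[10] = 2
pieces[11] = 2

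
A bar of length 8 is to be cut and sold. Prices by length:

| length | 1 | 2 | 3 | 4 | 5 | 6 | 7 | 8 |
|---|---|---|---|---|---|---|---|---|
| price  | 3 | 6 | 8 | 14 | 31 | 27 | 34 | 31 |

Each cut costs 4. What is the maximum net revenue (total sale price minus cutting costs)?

35

Consider every possible first cut. net[k] is the best of p[i]+net[k−i] over all sellable i≤k, charging 4 whenever i<k.
net[1] = 3
net[2] = max(3+3-4, 6+0) = 6
net[3] = max(3+6-4, 6+3-4, 8+0) = 8
net[4] = max(3+8-4, 6+6-4, 8+3-4, 14+0) = 14
net[5] = max(3+14-4, 6+8-4, 8+6-4, 14+3-4, 31+0) = 31
net[6] = max(3+31-4, 6+14-4, 8+8-4, 14+6-4, 31+3-4, 27+0) = 30
net[7] = max(3+30-4, 6+31-4, 8+14-4, …, 27+3-4, 34+0) = 34
net[8] = max(3+34-4, 6+30-4, 8+31-4, …, 34+3-4, 31+0) = 35
One optimal plan: pieces 5 + 3 (1 cut) → 39 − 4 = 35.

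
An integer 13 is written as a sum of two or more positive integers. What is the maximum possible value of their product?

Let g[k] be the best product for length k (with at least one cut). For each first piece i, the rest contributes max(k−i, g[k−i]).
g[2] = 1·max(1,0) = 1·1 = 1
g[3] = 1·max(2,1) = 1·2 = 2
g[4] = 2·max(2,1) = 2·2 = 4
g[5] = 2·max(3,2) = 2·3 = 6
g[6] = 3·max(3,2) = 3·3 = 9
g[7] = 2·max(5,6) = 2·6 = 12
g[8] = 2·max(6,9) = 2·9 = 18
g[9] = 3·max(6,9) = 3·9 = 27
g[10] = 2·max(8,18) = 2·18 = 36
g[11] = 2·max(9,27) = 2·27 = 54
g[12] = 3·max(9,27) = 3·27 = 81
g[13] = 2·max(11,54) = 2·54 = 108
One optimal split: 3 + 3 + 3 + 2 + 2; product 3·3·3·2·2 = 108.

108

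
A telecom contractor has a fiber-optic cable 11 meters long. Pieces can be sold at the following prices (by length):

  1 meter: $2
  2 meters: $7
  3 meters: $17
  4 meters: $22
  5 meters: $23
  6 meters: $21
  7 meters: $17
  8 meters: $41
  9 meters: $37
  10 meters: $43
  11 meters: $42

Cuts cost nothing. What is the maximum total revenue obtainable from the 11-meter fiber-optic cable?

61

Let R[k] be the best obtainable value from length k. For each k, try every first piece i and keep the best of price[i] + R[k−i].
R[1] = 2
R[2] = max(2+2, 7+0) = 7
R[3] = max(2+7, 7+2, 17+0) = 17
R[4] = max(2+17, 7+7, 17+2, 22+0) = 22
R[5] = max(2+22, 7+17, 17+7, 22+2, 23+0) = 24
R[6] = max(2+24, 7+22, 17+17, 22+7, 23+2, 21+0) = 34
R[7] = max(2+34, 7+24, 17+22, …, 21+2, 17+0) = 39
R[8] = max(2+39, 7+34, 17+24, …, 17+2, 41+0) = 44
R[9] = max(2+44, 7+39, 17+34, …, 41+2, 37+0) = 51
R[10] = max(2+51, 7+44, 17+39, …, 37+2, 43+0) = 56
R[11] = max(2+56, 7+51, 17+44, …, 43+2, 42+0) = 61
One optimal cutting: 4 + 4 + 3 → $22 + $22 + $17 = $61.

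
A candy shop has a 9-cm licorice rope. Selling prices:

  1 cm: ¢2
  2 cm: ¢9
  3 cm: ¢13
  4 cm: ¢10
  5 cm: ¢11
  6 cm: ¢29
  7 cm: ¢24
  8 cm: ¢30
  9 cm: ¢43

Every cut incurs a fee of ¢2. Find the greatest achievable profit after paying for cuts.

Build v[k] bottom-up: v[k] = max over allowed piece i of (p[i] + v[k−i]) − 2 per cut.
v[1] = 2
v[2] = max(2+2-2, 9+0) = 9
v[3] = max(2+9-2, 9+2-2, 13+0) = 13
v[4] = max(2+13-2, 9+9-2, 13+2-2, 10+0) = 16
v[5] = max(2+16-2, 9+13-2, 13+9-2, 10+2-2, 11+0) = 20
v[6] = max(2+20-2, 9+16-2, 13+13-2, 10+9-2, 11+2-2, 29+0) = 29
v[7] = max(2+29-2, 9+20-2, 13+16-2, …, 29+2-2, 24+0) = 29
v[8] = max(2+29-2, 9+29-2, 13+20-2, …, 24+2-2, 30+0) = 36
v[9] = max(2+36-2, 9+29-2, 13+29-2, …, 30+2-2, 43+0) = 43
Best is to make no cuts and sell whole for ¢43.

43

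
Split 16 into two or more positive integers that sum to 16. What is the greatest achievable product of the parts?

Let f[k] be the best product for length k (with at least one cut). For each first piece i, the rest contributes max(k−i, f[k−i]).
Small cases: f[2]=1, f[3]=2, f[4]=4, f[5]=6, f[6]=9, f[7]=12, f[8]=18, f[9]=27, f[10]=36.
f[11] = 2*max(9,27) = 2*27 = 54
f[12] = 3*max(9,27) = 3*27 = 81
f[13] = 2*max(11,54) = 2*54 = 108
f[14] = 2*max(12,81) = 2*81 = 162
f[15] = 3*max(12,81) = 3*81 = 243
f[16] = 2*max(14,162) = 2*162 = 324
One optimal split: 3 + 3 + 3 + 3 + 2 + 2; product 3*3*3*3*2*2 = 324.

324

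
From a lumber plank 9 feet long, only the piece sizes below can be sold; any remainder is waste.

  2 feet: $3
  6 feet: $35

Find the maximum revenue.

38

Let r[k] be the best obtainable value from length k. For each k, try every first piece i and keep the best of price[i] + r[k−i].
r[1] = 0
r[2] = 3
r[3] = 3
r[4] = 6  (first piece 2, then r[2]=3)
r[5] = 6
r[6] = max(3+6, 35+0) = 35
r[7] = max(3+6, 35+0) = 35
r[8] = max(3+35, 35+3) = 38
r[9] = max(3+35, 35+3) = 38
One optimal cutting: pieces 6 + 2 with 1 foot of scrap → $38.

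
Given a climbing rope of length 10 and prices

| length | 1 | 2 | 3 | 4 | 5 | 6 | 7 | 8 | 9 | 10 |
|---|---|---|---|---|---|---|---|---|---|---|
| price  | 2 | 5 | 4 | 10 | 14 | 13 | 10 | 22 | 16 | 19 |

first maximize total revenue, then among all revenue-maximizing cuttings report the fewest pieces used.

Build r[k] bottom-up: r[k] = max over allowed piece i of (p[i] + r[k−i]).
r[1] = 2
r[2] = 5
r[3] = 7  (first piece 1, then r[2]=5)
r[4] = 10  (first piece 2, then r[2]=5)
r[5] = 14
r[6] = 16  (first piece 1, then r[5]=14)
r[7] = 19  (first piece 2, then r[5]=14)
r[8] = 22
r[9] = 24  (first piece 1, then r[8]=22)
r[10] = 28  (first piece 5, then r[5]=14)
Maximum revenue is €28.
Now minimize piece count subject to staying optimal: for each k, pieces[k] = 1 + min over i with p[i]+r[k−i]=r[k] of pieces[k−i].
pieces[7] = 2
pieces[8] = 1
pieces[9] = 2
pieces[10] = 2

2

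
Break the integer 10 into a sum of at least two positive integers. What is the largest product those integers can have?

Define prod[k] = max over 1≤i<k of i · max(k−i, prod[k−i]); the inner max lets the remainder stay uncut if that's better.
prod[2] = 1·max(1,0) = 1·1 = 1
prod[3] = max(1·2, 2·1) = 2
prod[4] = max(1·3, 2·2, 3·1) = 4
prod[5] = max(1·4, 2·3, 3·2, 4·1) = 6
prod[6] = max(1·6, 2·4, 3·3, 4·2, 5·1) = 9
prod[7] = max(1·9, 2·6, 3·4, 4·3, 5·2, 6·1) = 12
prod[8] = max(1·12, 2·9, 3·6, …, 6·2, 7·1) = 18
prod[9] = max(1·18, 2·12, 3·9, …, 7·2, 8·1) = 27
prod[10] = max(1·27, 2·18, 3·12, …, 8·2, 9·1) = 36
One optimal split: 3 + 3 + 2 + 2; product 3·3·2·2 = 36.

36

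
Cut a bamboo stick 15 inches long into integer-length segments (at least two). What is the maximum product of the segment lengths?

243

Fill m[k] for k=2..15: at each k try every first piece i and multiply by the better of (k−i) uncut or m[k−i].
Small cases: m[2]=1, m[3]=2, m[4]=4, m[5]=6, m[6]=9, m[7]=12.
m[8] = max(1*12, 2*9, 3*6, …, 6*2, 7*1) = 18
m[9] = max(1*18, 2*12, 3*9, …, 7*2, 8*1) = 27
m[10] = max(1*27, 2*18, 3*12, …, 8*2, 9*1) = 36
m[11] = max(1*36, 2*27, 3*18, …, 9*2, 10*1) = 54
m[12] = max(1*54, 2*36, 3*27, …, 10*2, 11*1) = 81
m[13] = max(1*81, 2*54, 3*36, …, 11*2, 12*1) = 108
m[14] = max(1*108, 2*81, 3*54, …, 12*2, 13*1) = 162
m[15] = max(1*162, 2*108, 3*81, …, 13*2, 14*1) = 243
One optimal split: 3 + 3 + 3 + 3 + 3; product 3*3*3*3*3 = 243.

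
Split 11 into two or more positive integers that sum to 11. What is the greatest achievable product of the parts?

Define P[k] = max over 1≤i<k of i · max(k−i, P[k−i]); the inner max lets the remainder stay uncut if that's better.
Small cases: P[2]=1, P[3]=2.
P[4] = 2×max(2,1) = 2×2 = 4
P[5] = 2×max(3,2) = 2×3 = 6
P[6] = 3×max(3,2) = 3×3 = 9
P[7] = 2×max(5,6) = 2×6 = 12
P[8] = 2×max(6,9) = 2×9 = 18
P[9] = 3×max(6,9) = 3×9 = 27
P[10] = 2×max(8,18) = 2×18 = 36
P[11] = 2×max(9,27) = 2×27 = 54
One optimal split: 3 + 3 + 3 + 2; product 3×3×3×2 = 54.

54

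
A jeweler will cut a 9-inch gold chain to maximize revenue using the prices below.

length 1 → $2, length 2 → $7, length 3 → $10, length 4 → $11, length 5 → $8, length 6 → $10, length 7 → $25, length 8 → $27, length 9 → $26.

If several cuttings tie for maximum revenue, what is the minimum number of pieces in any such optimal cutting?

2

Build r[k] bottom-up: r[k] = max over allowed piece i of (p[i] + r[k−i]).
r[1] = 2
r[2] = max(2+2, 7+0) = 7
r[3] = max(2+7, 7+2, 10+0) = 10
r[4] = max(2+10, 7+7, 10+2, 11+0) = 14
r[5] = max(2+14, 7+10, 10+7, 11+2, 8+0) = 17
r[6] = max(2+17, 7+14, 10+10, 11+7, 8+2, 10+0) = 21
r[7] = max(2+21, 7+17, 10+14, …, 10+2, 25+0) = 25
r[8] = max(2+25, 7+21, 10+17, …, 25+2, 27+0) = 28
r[9] = max(2+28, 7+25, 10+21, …, 27+2, 26+0) = 32
Maximum revenue is $32.
Now minimize piece count subject to staying optimal: for each k, pieces[k] = 1 + min over i with p[i]+r[k−i]=r[k] of pieces[k−i].
pieces[6] = 3
pieces[7] = 1
pieces[8] = 4
pieces[9] = 2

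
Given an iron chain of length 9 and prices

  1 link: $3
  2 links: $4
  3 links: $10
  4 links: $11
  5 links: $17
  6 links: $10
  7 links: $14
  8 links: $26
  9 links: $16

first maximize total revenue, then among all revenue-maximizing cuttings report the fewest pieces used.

3

Consider every possible first cut. r[k] is the best of p[i]+r[k−i] over all sellable i≤k.
r[1] = 3
r[2] = max(3+3, 4+0) = 6
r[3] = max(3+6, 4+3, 10+0) = 10
r[4] = max(3+10, 4+6, 10+3, 11+0) = 13
r[5] = max(3+13, 4+10, 10+6, 11+3, 17+0) = 17
r[6] = max(3+17, 4+13, 10+10, 11+6, 17+3, 10+0) = 20
r[7] = max(3+20, 4+17, 10+13, …, 10+3, 14+0) = 23
r[8] = max(3+23, 4+20, 10+17, …, 14+3, 26+0) = 27
r[9] = max(3+27, 4+23, 10+20, …, 26+3, 16+0) = 30
Maximum revenue is $30.
Now minimize piece count subject to staying optimal: for each k, pieces[k] = 1 + min over i with p[i]+r[k−i]=r[k] of pieces[k−i].
pieces[6] = 2
pieces[7] = 3
pieces[8] = 2
pieces[9] = 3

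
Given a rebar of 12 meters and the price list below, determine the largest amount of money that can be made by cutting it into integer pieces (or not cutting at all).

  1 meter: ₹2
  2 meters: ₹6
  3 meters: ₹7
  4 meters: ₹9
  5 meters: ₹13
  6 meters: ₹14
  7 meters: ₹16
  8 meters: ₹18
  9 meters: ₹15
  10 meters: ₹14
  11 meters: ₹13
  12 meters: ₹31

Build best[k] bottom-up: best[k] = max over allowed piece i of (p[i] + best[k−i]).
best[1] = 2
best[2] = max(2+2, 6+0) = 6
best[3] = max(2+6, 6+2, 7+0) = 8
best[4] = max(2+8, 6+6, 7+2, 9+0) = 12
best[5] = max(2+12, 6+8, 7+6, 9+2, 13+0) = 14
best[6] = max(2+14, 6+12, 7+8, 9+6, 13+2, 14+0) = 18
best[7] = max(2+18, 6+14, 7+12, …, 14+2, 16+0) = 20
best[8] = max(2+20, 6+18, 7+14, …, 16+2, 18+0) = 24
best[9] = max(2+24, 6+20, 7+18, …, 18+2, 15+0) = 26
best[10] = max(2+26, 6+24, 7+20, …, 15+2, 14+0) = 30
best[11] = max(2+30, 6+26, 7+24, …, 14+2, 13+0) = 32
best[12] = max(2+32, 6+30, 7+26, …, 13+2, 31+0) = 36
One optimal cutting: 2 + 2 + 2 + 2 + 2 + 2 → ₹6 + ₹6 + ₹6 + ₹6 + ₹6 + ₹6 = ₹36.

36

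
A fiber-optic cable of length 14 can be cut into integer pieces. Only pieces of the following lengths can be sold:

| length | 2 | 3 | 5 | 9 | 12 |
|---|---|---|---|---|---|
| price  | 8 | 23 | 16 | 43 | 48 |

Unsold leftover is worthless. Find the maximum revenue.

Build r[k] bottom-up: r[k] = max over allowed piece i of (p[i] + r[k−i]).
r[1] = 0
r[2] = 8
r[3] = 23
r[4] = 23
r[5] = 31  (first piece 2, then r[3]=23)
r[6] = 46  (first piece 3, then r[3]=23)
r[7] = 46
r[8] = 54  (first piece 2, then r[6]=46)
r[9] = 69  (first piece 3, then r[6]=46)
r[10] = 69
r[11] = 77  (first piece 2, then r[9]=69)
r[12] = 92  (first piece 3, then r[9]=69)
r[13] = 92
r[14] = 100  (first piece 2, then r[12]=92)
One optimal cutting: 3 + 3 + 3 + 3 + 2 → $100.

100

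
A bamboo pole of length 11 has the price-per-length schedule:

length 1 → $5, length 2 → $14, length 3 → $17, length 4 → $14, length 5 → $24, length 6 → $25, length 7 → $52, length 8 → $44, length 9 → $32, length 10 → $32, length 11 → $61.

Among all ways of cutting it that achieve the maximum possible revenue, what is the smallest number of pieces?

Consider every possible first cut. r[k] is the best of p[i]+r[k−i] over all sellable i≤k.
r[1] = 5
r[2] = 14
r[3] = 19  (first piece 1, then r[2]=14)
r[4] = 28  (first piece 2, then r[2]=14)
r[5] = 33  (first piece 1, then r[4]=28)
r[6] = 42  (first piece 2, then r[4]=28)
r[7] = 52
r[8] = 57  (first piece 1, then r[7]=52)
r[9] = 66  (first piece 2, then r[7]=52)
r[10] = 71  (first piece 1, then r[9]=66)
r[11] = 80  (first piece 2, then r[9]=66)
Maximum revenue is $80.
Now minimize piece count subject to staying optimal: for each k, pieces[k] = 1 + min over i with p[i]+r[k−i]=r[k] of pieces[k−i].
pieces[8] = 2
pieces[9] = 2
pieces[10] = 3
pieces[11] = 3

3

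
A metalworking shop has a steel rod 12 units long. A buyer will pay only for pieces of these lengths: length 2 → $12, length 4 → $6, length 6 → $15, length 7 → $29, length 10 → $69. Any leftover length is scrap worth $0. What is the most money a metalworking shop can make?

81

Consider every possible first cut. f[k] is the best of p[i]+f[k−i] over all sellable i≤k.
f[1] = 0
f[2] = 12
f[3] = 12
f[4] = max(12+12, 6+0) = 24
f[5] = max(12+12, 6+0) = 24
f[6] = max(12+24, 6+12, 15+0) = 36
f[7] = max(12+24, 6+12, 15+0, 29+0) = 36
f[8] = max(12+36, 6+24, 15+12, 29+0) = 48
f[9] = max(12+36, 6+24, 15+12, 29+12) = 48
f[10] = max(12+48, 6+36, 15+24, 29+12, 69+0) = 69
f[11] = max(12+48, 6+36, 15+24, 29+24, 69+0) = 69
f[12] = max(12+69, 6+48, 15+36, 29+24, 69+12) = 81
One optimal cutting: 10 + 2 → $81.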